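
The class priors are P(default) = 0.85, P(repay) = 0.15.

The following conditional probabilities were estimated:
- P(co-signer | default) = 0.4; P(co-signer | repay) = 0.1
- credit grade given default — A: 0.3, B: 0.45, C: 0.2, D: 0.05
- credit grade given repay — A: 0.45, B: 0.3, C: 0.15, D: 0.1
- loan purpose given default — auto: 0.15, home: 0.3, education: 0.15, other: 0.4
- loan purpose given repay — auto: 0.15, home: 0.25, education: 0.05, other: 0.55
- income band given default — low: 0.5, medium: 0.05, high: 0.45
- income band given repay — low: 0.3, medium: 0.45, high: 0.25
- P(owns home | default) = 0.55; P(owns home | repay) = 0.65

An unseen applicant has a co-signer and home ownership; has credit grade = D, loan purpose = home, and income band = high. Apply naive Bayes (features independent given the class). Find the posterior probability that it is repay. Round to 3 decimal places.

default: 0.85 × 0.4 × 0.05 × 0.3 × 0.45 × 0.55 = 0.00126225
repay: 0.15 × 0.1 × 0.1 × 0.25 × 0.25 × 0.65 = 0.0000609375
P(repay | x) = 0.0000609375 / 0.0013231875 ≈ 0.046

0.046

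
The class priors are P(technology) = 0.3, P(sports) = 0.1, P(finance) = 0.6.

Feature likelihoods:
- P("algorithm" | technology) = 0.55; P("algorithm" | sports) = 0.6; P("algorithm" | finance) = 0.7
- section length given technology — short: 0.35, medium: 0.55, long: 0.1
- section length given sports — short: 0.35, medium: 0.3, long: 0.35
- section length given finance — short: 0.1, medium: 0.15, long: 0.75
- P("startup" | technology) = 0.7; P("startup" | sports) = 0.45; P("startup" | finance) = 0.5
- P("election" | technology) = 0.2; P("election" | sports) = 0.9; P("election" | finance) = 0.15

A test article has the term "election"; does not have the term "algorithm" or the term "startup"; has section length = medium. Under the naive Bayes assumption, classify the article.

technology: 0.3 × (1−0.55) × 0.55 × (1−0.7) × 0.2 = 0.004455
sports: 0.1 × (1−0.6) × 0.3 × (1−0.45) × 0.9 = 0.00594
finance: 0.6 × (1−0.7) × 0.15 × (1−0.5) × 0.15 = 0.002025
Highest score → sports.

sports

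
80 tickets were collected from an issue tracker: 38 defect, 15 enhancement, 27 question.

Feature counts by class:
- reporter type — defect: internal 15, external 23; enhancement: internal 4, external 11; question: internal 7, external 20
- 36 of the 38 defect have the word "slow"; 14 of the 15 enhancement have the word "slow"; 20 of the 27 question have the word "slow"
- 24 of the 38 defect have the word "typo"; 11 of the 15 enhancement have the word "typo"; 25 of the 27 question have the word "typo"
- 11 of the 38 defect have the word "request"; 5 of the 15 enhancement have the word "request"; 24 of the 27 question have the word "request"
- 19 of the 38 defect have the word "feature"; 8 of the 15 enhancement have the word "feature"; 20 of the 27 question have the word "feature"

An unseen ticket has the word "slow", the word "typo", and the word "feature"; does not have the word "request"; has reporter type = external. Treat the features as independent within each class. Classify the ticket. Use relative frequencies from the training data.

defect: (38/80) × (23/38) × (36/38) × (24/38) × (27/38) × (19/38) ≈ 0.0611131
enhancement: (15/80) × (11/15) × (14/15) × (11/15) × (10/15) × (8/15) ≈ 0.0334617
question: (27/80) × (20/27) × (20/27) × (25/27) × (3/27) × (20/27) ≈ 0.0141126
Highest score → defect.

defect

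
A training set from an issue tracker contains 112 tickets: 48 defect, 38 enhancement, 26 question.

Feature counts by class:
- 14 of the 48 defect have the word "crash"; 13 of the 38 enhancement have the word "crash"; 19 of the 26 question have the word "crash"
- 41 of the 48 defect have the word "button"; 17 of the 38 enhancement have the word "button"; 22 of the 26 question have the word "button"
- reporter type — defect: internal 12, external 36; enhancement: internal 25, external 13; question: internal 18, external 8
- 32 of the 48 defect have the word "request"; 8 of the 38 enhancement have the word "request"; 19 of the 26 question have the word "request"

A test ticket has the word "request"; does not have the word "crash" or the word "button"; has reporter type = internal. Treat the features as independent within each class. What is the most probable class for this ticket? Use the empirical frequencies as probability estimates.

defect: (48/112) × (34/48) × (7/48) × (12/48) × (32/48) ≈ 0.00737847
enhancement: (38/112) × (25/38) × (21/38) × (25/38) × (8/38) ≈ 0.0170852
question: (26/112) × (7/26) × (4/26) × (18/26) × (19/26) ≈ 0.00486459
Highest score → enhancement.

enhancement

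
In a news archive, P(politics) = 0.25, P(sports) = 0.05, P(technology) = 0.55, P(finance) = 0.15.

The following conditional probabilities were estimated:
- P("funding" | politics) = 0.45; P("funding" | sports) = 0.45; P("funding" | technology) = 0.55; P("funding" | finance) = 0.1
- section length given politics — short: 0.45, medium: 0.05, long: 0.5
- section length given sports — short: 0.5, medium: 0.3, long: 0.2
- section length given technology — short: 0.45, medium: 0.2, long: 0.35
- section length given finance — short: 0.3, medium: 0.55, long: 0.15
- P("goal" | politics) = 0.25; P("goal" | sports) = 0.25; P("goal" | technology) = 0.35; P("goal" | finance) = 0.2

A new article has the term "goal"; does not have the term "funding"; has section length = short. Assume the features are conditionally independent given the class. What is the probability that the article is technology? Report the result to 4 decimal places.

politics: 0.25 × (1−0.45) × 0.45 × 0.25 = 0.01546875
sports: 0.05 × (1−0.45) × 0.5 × 0.25 = 0.0034375
technology: 0.55 × (1−0.55) × 0.45 × 0.35 = 0.03898125
finance: 0.15 × (1−0.1) × 0.3 × 0.2 = 0.0081
P(technology | x) = 0.03898125 / 0.0659875 ≈ 0.5907

0.5907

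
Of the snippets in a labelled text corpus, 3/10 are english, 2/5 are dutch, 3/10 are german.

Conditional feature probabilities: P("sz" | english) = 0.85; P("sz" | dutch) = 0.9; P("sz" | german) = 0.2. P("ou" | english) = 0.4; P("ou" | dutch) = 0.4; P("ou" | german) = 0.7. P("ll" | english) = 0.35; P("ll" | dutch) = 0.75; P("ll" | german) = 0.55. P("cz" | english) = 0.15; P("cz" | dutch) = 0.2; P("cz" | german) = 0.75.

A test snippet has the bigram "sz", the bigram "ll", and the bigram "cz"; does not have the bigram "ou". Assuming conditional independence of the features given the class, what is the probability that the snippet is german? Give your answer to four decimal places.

english: 0.3 × 0.85 × (1−0.4) × 0.35 × 0.15 = 0.0080325
dutch: 0.4 × 0.9 × (1−0.4) × 0.75 × 0.2 = 0.0324
german: 0.3 × 0.2 × (1−0.7) × 0.55 × 0.75 = 0.007425
P(german | x) = 0.007425 / 0.0478575 ≈ 0.1551

0.1551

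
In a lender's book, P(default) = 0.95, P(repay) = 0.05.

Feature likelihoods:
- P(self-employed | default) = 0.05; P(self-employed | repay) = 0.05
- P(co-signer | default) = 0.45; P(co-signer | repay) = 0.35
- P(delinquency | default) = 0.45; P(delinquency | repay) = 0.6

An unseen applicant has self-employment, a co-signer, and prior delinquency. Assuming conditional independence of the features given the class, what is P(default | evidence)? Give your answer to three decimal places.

default: 0.95 × 0.05 × 0.45 × 0.45 = 0.00961875
repay: 0.05 × 0.05 × 0.35 × 0.6 = 0.000525
P(default | x) = 0.00961875 / 0.01014375 ≈ 0.948

0.948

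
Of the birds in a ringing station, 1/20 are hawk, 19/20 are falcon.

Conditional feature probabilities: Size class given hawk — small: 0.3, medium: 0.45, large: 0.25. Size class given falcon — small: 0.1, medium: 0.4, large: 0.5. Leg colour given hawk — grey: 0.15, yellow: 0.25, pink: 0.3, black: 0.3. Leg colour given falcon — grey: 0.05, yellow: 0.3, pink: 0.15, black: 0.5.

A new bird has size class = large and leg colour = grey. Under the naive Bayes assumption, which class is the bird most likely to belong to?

hawk: 0.05 × 0.25 × 0.15 = 0.001875
falcon: 0.95 × 0.5 × 0.05 = 0.02375
Highest score → falcon.

falcon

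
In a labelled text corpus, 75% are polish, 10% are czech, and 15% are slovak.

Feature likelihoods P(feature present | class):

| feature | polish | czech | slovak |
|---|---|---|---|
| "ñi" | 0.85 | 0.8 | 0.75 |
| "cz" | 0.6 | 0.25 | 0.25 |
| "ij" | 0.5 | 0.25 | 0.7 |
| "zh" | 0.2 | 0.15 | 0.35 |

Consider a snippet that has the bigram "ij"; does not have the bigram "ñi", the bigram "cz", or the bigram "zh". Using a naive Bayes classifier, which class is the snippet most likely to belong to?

polish

polish: 0.75 × (1−0.85) × (1−0.6) × 0.5 × (1−0.2) = 0.018
czech: 0.1 × (1−0.8) × (1−0.25) × 0.25 × (1−0.15) = 0.0031875
slovak: 0.15 × (1−0.75) × (1−0.25) × 0.7 × (1−0.35) = 0.012796875
Highest score → polish.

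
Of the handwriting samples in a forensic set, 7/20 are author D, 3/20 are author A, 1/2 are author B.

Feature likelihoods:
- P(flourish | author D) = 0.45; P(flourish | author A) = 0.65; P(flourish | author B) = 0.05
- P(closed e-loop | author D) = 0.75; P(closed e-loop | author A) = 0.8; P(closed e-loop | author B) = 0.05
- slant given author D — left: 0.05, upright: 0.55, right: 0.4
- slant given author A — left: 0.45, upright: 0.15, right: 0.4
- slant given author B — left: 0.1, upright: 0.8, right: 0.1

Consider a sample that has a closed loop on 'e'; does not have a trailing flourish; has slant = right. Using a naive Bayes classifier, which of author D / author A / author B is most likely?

author D: 0.35 × (1−0.45) × 0.75 × 0.4 = 0.05775
author A: 0.15 × (1−0.65) × 0.8 × 0.4 = 0.0168
author B: 0.5 × (1−0.05) × 0.05 × 0.1 = 0.002375
Highest score → author D.

author D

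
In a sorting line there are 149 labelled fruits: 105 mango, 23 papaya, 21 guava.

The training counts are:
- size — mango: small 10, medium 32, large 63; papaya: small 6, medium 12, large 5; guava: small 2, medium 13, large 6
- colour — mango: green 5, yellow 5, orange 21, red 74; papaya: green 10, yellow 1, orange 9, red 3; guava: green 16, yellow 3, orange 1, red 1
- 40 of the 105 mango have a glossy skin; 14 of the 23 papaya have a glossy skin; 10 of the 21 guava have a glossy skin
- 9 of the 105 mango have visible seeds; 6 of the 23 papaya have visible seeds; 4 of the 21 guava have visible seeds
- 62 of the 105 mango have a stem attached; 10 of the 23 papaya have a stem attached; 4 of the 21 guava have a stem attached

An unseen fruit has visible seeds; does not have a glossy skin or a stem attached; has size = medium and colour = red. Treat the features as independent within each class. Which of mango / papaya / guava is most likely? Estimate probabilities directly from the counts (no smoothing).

mango

mango: (105/149) × (32/105) × (74/105) × (65/105) × (9/105) × (43/105) ≈ 0.00328899
papaya: (23/149) × (12/23) × (3/23) × (9/23) × (6/23) × (13/23) ≈ 0.000606097
guava: (21/149) × (13/21) × (1/21) × (11/21) × (4/21) × (17/21) ≈ 0.000335569
Highest score → mango.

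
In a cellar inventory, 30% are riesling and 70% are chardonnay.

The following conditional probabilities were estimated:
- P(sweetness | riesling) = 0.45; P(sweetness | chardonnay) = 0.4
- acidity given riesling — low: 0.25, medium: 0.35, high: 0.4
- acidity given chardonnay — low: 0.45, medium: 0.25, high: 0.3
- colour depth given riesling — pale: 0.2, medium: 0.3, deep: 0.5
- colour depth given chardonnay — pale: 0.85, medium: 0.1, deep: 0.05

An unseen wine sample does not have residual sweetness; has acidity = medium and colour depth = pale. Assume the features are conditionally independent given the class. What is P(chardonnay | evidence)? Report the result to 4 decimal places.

riesling: 0.3 × (1−0.45) × 0.35 × 0.2 = 0.01155
chardonnay: 0.7 × (1−0.4) × 0.25 × 0.85 = 0.08925
P(chardonnay | x) = 0.08925 / 0.1008 ≈ 0.8854

0.8854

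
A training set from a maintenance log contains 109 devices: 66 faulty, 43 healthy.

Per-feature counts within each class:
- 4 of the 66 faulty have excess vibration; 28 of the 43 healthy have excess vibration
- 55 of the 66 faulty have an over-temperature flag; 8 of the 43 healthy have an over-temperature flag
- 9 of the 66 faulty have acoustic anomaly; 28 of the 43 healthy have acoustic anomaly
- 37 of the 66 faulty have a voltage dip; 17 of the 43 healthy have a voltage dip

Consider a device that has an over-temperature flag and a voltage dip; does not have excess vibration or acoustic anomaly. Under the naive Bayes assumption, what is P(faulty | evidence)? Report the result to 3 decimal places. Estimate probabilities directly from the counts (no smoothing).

faulty: (66/109) × (62/66) × (55/66) × (57/66) × (37/66) ≈ 0.229495
healthy: (43/109) × (15/43) × (8/43) × (15/43) × (17/43) ≈ 0.00353093
P(faulty | x) = 0.229495 / 0.23302593 ≈ 0.985

0.985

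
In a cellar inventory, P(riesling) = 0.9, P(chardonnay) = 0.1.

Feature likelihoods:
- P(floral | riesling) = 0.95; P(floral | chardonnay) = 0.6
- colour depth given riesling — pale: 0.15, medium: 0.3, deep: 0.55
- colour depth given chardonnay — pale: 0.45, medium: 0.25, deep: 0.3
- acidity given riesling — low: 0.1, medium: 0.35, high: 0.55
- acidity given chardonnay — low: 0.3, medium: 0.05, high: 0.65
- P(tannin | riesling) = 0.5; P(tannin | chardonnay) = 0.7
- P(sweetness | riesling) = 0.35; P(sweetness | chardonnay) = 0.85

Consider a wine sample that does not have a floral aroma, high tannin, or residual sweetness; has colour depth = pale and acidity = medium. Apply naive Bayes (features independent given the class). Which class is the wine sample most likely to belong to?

riesling: 0.9 × (1−0.95) × 0.15 × 0.35 × (1−0.5) × (1−0.35) = 0.0007678125
chardonnay: 0.1 × (1−0.6) × 0.45 × 0.05 × (1−0.7) × (1−0.85) = 0.0000405
Highest score → riesling.

riesling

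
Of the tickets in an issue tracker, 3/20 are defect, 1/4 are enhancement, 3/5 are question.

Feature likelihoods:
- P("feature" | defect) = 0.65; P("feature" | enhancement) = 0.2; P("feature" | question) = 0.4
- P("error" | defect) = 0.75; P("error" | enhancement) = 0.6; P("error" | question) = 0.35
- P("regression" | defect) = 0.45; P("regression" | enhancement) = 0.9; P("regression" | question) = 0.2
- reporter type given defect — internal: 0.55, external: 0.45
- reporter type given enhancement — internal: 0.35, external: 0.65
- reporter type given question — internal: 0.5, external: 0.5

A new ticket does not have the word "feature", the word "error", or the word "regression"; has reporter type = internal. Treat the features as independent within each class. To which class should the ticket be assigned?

defect: 0.15 × (1−0.65) × (1−0.75) × (1−0.45) × 0.55 = 0.0039703125
enhancement: 0.25 × (1−0.2) × (1−0.6) × (1−0.9) × 0.35 = 0.0028
question: 0.6 × (1−0.4) × (1−0.35) × (1−0.2) × 0.5 = 0.0936
Highest score → question.

question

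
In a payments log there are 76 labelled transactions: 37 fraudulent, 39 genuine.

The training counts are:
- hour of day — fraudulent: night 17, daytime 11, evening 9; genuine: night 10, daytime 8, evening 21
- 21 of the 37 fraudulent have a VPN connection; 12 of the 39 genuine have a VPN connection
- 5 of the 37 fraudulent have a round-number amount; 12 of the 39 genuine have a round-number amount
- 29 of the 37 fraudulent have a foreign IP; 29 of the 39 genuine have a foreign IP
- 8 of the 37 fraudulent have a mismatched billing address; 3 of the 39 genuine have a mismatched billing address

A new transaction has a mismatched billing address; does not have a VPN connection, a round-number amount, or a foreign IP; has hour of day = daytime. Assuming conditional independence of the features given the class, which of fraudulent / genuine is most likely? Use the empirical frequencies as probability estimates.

fraudulent

fraudulent: (37/76) × (11/37) × (16/37) × (32/37) × (8/37) × (8/37) ≈ 0.00253059
genuine: (39/76) × (8/39) × (27/39) × (27/39) × (10/39) × (3/39) ≈ 0.0009951
Highest score → fraudulent.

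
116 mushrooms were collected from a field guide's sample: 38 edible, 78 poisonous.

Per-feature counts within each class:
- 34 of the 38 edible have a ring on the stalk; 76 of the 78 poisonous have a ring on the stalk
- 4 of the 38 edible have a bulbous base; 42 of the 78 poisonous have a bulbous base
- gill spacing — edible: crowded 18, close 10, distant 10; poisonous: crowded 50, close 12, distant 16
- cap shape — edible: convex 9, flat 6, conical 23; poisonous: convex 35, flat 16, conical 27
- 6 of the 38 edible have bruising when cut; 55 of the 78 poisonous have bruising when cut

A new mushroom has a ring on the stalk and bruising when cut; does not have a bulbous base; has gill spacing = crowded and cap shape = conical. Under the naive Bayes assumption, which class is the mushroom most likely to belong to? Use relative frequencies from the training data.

poisonous

edible: (38/116) × (34/38) × (34/38) × (18/38) × (23/38) × (6/38) ≈ 0.0118718
poisonous: (78/116) × (76/78) × (36/78) × (50/78) × (27/78) × (55/78) ≈ 0.0473125
Highest score → poisonous.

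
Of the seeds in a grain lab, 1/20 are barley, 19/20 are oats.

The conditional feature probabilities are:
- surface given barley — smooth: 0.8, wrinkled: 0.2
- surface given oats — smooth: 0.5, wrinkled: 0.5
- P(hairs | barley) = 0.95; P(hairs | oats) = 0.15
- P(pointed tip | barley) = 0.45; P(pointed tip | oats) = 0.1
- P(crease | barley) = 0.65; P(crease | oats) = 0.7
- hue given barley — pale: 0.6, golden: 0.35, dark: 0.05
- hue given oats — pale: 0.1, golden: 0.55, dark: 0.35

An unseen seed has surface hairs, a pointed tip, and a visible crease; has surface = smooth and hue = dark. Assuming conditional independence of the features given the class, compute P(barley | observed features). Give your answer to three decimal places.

0.241

barley: 0.05 × 0.8 × 0.95 × 0.45 × 0.65 × 0.05 = 0.00055575
oats: 0.95 × 0.5 × 0.15 × 0.1 × 0.7 × 0.35 = 0.001745625
P(barley | x) = 0.00055575 / 0.002301375 ≈ 0.241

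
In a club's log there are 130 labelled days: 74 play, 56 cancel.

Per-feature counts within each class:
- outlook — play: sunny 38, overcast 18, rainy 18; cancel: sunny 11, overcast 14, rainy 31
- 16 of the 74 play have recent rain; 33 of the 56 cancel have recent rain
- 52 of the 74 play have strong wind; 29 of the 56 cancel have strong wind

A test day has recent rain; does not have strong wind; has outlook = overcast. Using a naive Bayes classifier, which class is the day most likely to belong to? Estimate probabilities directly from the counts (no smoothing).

play: (74/130) × (18/74) × (16/74) × (22/74) ≈ 0.00890038
cancel: (56/130) × (14/56) × (33/56) × (27/56) ≈ 0.0305975
Highest score → cancel.

cancel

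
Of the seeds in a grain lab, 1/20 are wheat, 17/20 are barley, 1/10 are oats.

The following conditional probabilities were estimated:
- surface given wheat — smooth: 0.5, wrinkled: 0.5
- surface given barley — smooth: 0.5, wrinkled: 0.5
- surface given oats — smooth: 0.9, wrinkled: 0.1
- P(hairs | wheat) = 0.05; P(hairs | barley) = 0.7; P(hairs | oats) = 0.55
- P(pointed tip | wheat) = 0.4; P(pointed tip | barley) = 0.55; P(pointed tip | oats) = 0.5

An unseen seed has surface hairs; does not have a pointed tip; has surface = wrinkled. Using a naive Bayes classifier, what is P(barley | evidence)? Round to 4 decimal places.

0.9745

wheat: 0.05 × 0.5 × 0.05 × (1−0.4) = 0.00075
barley: 0.85 × 0.5 × 0.7 × (1−0.55) = 0.133875
oats: 0.1 × 0.1 × 0.55 × (1−0.5) = 0.00275
P(barley | x) = 0.133875 / 0.137375 ≈ 0.9745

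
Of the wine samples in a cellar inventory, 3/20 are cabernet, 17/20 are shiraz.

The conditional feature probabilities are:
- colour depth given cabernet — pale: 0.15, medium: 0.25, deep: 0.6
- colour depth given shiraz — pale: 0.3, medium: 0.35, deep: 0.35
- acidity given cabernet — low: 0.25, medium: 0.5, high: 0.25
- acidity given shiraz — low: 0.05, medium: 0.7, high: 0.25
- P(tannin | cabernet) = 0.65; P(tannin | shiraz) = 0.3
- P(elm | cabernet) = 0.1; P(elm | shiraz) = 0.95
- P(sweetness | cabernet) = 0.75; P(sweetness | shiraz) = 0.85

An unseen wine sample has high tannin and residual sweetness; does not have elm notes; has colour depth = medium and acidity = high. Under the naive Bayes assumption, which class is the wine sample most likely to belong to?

cabernet

cabernet: 0.15 × 0.25 × 0.25 × 0.65 × (1−0.1) × 0.75 = 0.00411328125
shiraz: 0.85 × 0.35 × 0.25 × 0.3 × (1−0.95) × 0.85 = 0.00094828125
Highest score → cabernet.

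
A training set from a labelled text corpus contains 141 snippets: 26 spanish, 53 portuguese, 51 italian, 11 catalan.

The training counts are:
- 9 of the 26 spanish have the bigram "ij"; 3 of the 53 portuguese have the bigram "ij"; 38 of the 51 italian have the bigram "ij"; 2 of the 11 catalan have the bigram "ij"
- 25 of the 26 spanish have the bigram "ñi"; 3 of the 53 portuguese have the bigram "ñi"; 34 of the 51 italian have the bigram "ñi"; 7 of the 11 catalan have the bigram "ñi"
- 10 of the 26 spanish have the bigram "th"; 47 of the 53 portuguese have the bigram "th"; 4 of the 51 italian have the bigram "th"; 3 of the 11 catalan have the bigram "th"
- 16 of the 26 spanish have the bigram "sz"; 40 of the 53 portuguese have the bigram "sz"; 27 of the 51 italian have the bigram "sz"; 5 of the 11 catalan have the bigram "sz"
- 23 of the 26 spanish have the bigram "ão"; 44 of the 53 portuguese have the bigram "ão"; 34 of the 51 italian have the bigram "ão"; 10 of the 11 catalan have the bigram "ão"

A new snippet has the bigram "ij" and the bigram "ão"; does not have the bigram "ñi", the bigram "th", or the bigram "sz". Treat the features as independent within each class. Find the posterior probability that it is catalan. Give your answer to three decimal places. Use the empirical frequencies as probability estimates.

spanish: (26/141) × (9/26) × (1/26) × (16/26) × (10/26) × (23/26) ≈ 0.000514017
portuguese: (53/141) × (3/53) × (50/53) × (6/53) × (13/53) × (44/53) ≈ 0.000462718
italian: (51/141) × (38/51) × (17/51) × (47/51) × (24/51) × (34/51) ≈ 0.0259729
catalan: (11/141) × (2/11) × (4/11) × (8/11) × (6/11) × (10/11) ≈ 0.00186012
P(catalan | x) = 0.00186012 / 0.028809755 ≈ 0.065

0.065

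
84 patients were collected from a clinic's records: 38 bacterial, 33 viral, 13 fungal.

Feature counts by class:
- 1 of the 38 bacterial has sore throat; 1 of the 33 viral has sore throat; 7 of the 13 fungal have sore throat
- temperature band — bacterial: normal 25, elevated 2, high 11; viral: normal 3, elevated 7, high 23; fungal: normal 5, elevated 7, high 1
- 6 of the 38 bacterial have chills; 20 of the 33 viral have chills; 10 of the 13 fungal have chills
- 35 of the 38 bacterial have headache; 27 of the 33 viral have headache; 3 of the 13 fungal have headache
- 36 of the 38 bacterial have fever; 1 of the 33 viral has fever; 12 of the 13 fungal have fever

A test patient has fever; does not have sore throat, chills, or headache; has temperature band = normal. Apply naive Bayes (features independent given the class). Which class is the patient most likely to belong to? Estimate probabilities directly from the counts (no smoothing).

bacterial

bacterial: (38/84) × (37/38) × (25/38) × (32/38) × (3/38) × (36/38) ≈ 0.0182516
viral: (33/84) × (32/33) × (3/33) × (13/33) × (6/33) × (1/33) ≈ 0.0000751676
fungal: (13/84) × (6/13) × (5/13) × (3/13) × (10/13) × (12/13) ≈ 0.00450164
Highest score → bacterial.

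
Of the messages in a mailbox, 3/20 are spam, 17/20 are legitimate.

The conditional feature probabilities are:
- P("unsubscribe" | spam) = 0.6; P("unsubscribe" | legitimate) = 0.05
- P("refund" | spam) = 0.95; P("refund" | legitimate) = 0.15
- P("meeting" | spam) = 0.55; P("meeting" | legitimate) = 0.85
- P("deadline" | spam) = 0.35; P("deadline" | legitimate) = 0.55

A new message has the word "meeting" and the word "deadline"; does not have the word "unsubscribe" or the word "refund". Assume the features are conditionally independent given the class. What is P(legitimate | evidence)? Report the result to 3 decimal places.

spam: 0.15 × (1−0.6) × (1−0.95) × 0.55 × 0.35 = 0.0005775
legitimate: 0.85 × (1−0.05) × (1−0.15) × 0.85 × 0.55 = 0.3208803125
P(legitimate | x) = 0.3208803125 / 0.3214578125 ≈ 0.998

0.998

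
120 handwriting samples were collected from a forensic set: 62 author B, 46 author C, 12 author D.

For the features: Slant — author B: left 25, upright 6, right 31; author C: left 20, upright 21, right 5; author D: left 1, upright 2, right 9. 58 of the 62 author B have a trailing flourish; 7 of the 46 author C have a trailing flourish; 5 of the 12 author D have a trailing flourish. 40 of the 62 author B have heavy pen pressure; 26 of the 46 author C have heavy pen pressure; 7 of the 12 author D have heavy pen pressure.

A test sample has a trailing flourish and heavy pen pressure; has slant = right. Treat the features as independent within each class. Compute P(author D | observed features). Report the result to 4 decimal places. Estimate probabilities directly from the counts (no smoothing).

0.1026

author B: (62/120) × (31/62) × (58/62) × (40/62) ≈ 0.155914
author C: (46/120) × (5/46) × (7/46) × (26/46) ≈ 0.00358381
author D: (12/120) × (9/12) × (5/12) × (7/12) ≈ 0.0182292
P(author D | x) = 0.0182292 / 0.17772701 ≈ 0.1026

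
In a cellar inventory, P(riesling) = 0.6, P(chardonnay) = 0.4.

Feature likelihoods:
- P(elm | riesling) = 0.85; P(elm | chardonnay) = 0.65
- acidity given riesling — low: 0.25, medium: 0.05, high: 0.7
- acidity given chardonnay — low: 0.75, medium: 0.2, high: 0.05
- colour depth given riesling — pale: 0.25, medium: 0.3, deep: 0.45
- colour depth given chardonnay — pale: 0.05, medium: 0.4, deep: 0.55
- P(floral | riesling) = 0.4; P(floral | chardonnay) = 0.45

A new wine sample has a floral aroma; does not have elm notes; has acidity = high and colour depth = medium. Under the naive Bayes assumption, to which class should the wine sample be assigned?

riesling: 0.6 × (1−0.85) × 0.7 × 0.3 × 0.4 = 0.00756
chardonnay: 0.4 × (1−0.65) × 0.05 × 0.4 × 0.45 = 0.00126
Highest score → riesling.

riesling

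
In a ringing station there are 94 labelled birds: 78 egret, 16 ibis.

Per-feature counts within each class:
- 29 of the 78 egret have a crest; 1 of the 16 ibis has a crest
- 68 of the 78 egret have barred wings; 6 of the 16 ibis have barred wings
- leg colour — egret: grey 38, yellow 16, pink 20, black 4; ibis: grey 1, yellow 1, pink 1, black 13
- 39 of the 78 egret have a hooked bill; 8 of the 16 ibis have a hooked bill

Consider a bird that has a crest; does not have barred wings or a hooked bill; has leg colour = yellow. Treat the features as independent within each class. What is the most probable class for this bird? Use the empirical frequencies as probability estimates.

egret: (78/94) × (29/78) × (10/78) × (16/78) × (39/78) ≈ 0.00405668
ibis: (16/94) × (1/16) × (10/16) × (1/16) × (8/16) ≈ 0.000207779
Highest score → egret.

egret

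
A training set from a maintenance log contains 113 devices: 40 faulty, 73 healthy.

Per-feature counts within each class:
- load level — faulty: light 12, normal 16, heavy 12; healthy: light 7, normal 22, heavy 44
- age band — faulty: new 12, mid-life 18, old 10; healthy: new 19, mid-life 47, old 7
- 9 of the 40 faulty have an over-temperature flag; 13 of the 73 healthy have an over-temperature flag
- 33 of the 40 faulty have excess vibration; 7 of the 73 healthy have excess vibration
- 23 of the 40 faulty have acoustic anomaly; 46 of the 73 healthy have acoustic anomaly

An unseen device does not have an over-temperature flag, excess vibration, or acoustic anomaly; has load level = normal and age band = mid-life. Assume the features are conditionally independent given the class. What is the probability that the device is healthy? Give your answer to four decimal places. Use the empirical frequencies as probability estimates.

faulty: (40/113) × (16/40) × (18/40) × (31/40) × (7/40) × (17/40) ≈ 0.00367268
healthy: (73/113) × (22/73) × (47/73) × (60/73) × (66/73) × (27/73) ≈ 0.0344516
P(healthy | x) = 0.0344516 / 0.03812428 ≈ 0.9037

0.9037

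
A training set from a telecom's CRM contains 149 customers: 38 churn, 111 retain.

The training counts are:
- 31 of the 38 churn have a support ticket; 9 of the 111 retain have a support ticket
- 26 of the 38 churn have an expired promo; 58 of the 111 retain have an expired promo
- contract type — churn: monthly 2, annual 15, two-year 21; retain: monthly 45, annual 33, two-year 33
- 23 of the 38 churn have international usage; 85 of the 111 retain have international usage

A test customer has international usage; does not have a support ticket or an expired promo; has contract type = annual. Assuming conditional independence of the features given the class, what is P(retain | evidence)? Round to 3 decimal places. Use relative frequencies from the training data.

0.955

churn: (38/149) × (7/38) × (12/38) × (15/38) × (23/38) ≈ 0.00354455
retain: (111/149) × (102/111) × (53/111) × (33/111) × (85/111) ≈ 0.0744138
P(retain | x) = 0.0744138 / 0.07795835 ≈ 0.955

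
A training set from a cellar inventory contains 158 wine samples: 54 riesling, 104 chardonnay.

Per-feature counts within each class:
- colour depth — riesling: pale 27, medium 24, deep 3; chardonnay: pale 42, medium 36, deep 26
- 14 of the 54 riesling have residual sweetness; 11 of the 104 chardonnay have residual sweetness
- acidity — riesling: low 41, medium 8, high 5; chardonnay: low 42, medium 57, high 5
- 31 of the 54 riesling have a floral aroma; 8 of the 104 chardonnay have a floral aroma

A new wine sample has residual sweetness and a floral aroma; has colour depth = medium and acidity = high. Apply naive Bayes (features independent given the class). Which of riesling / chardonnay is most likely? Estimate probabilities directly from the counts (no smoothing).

riesling

riesling: (54/158) × (24/54) × (14/54) × (5/54) × (31/54) ≈ 0.00209331
chardonnay: (104/158) × (36/104) × (11/104) × (5/104) × (8/104) ≈ 0.0000891247
Highest score → riesling.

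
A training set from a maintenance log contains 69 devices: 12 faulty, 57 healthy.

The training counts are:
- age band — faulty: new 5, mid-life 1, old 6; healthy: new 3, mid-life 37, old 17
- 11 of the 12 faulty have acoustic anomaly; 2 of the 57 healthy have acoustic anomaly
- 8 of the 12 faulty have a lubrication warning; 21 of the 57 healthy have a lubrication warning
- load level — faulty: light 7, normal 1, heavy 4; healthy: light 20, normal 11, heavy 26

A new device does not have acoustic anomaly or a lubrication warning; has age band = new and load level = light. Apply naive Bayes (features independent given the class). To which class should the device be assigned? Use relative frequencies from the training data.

healthy

faulty: (12/69) × (5/12) × (1/12) × (4/12) × (7/12) ≈ 0.00117418
healthy: (57/69) × (3/57) × (55/57) × (36/57) × (20/57) ≈ 0.009297
Highest score → healthy.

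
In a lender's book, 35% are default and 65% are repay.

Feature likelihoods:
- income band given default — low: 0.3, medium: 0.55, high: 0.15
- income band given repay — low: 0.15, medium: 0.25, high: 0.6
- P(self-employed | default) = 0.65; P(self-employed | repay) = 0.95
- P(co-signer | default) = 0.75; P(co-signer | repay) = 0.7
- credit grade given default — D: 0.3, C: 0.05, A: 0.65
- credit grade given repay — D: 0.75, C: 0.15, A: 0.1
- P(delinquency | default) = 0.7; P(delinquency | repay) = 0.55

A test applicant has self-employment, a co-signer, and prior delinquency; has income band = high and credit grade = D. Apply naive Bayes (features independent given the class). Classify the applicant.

default: 0.35 × 0.15 × 0.65 × 0.75 × 0.3 × 0.7 = 0.0053746875
repay: 0.65 × 0.6 × 0.95 × 0.7 × 0.75 × 0.55 = 0.106981875
Highest score → repay.

repay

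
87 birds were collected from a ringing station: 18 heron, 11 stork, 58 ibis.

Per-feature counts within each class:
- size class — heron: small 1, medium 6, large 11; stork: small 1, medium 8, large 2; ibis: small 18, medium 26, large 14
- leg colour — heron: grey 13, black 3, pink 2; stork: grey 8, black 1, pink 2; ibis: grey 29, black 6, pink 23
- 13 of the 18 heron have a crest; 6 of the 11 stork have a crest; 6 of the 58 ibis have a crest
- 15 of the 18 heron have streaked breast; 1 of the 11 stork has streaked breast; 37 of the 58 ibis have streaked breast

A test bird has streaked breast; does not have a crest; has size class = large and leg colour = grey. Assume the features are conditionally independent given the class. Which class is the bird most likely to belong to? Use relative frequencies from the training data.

ibis

heron: (18/87) × (11/18) × (13/18) × (5/18) × (15/18) ≈ 0.0211378
stork: (11/87) × (2/11) × (8/11) × (5/11) × (1/11) ≈ 0.000690864
ibis: (58/87) × (14/58) × (29/58) × (52/58) × (37/58) ≈ 0.046018
Highest score → ibis.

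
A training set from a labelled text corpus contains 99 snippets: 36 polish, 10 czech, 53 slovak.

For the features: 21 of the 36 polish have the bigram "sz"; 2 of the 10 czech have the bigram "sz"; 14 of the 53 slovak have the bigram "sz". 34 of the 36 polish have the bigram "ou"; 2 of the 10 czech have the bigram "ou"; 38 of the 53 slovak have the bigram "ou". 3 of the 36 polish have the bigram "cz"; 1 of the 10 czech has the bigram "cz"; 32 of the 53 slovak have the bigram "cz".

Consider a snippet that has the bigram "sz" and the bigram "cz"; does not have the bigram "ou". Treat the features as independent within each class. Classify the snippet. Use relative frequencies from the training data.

slovak

polish: (36/99) × (21/36) × (2/36) × (3/36) ≈ 0.000982043
czech: (10/99) × (2/10) × (8/10) × (1/10) ≈ 0.00161616
slovak: (53/99) × (14/53) × (15/53) × (32/53) ≈ 0.0241648
Highest score → slovak.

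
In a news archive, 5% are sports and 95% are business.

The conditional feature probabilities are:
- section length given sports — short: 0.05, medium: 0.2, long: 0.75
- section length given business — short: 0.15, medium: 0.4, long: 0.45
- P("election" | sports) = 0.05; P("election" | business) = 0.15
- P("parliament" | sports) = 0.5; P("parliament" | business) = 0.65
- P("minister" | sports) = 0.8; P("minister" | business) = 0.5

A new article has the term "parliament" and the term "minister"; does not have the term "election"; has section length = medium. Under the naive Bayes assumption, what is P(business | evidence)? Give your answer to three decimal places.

sports: 0.05 × 0.2 × (1−0.05) × 0.5 × 0.8 = 0.0038
business: 0.95 × 0.4 × (1−0.15) × 0.65 × 0.5 = 0.104975
P(business | x) = 0.104975 / 0.108775 ≈ 0.965

0.965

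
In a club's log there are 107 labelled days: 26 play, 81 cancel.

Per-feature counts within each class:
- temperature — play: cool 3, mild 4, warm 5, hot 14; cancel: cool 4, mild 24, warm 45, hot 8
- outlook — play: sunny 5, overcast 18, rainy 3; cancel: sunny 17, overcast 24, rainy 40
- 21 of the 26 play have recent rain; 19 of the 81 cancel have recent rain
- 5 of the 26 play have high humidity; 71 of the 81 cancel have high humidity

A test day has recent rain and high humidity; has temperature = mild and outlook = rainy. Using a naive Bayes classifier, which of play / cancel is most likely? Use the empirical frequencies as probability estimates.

cancel

play: (26/107) × (4/26) × (3/26) × (21/26) × (5/26) ≈ 0.000669988
cancel: (81/107) × (24/81) × (40/81) × (19/81) × (71/81) ≈ 0.0227743
Highest score → cancel.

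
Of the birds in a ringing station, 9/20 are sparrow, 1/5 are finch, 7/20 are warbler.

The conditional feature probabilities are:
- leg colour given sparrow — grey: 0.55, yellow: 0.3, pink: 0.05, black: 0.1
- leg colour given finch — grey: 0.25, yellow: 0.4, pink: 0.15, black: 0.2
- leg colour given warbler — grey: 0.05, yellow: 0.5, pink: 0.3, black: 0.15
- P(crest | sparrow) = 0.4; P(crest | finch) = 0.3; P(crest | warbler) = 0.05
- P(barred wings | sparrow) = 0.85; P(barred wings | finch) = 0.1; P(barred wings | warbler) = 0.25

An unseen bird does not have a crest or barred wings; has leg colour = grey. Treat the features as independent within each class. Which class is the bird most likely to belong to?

finch

sparrow: 0.45 × 0.55 × (1−0.4) × (1−0.85) = 0.022275
finch: 0.2 × 0.25 × (1−0.3) × (1−0.1) = 0.0315
warbler: 0.35 × 0.05 × (1−0.05) × (1−0.25) = 0.01246875
Highest score → finch.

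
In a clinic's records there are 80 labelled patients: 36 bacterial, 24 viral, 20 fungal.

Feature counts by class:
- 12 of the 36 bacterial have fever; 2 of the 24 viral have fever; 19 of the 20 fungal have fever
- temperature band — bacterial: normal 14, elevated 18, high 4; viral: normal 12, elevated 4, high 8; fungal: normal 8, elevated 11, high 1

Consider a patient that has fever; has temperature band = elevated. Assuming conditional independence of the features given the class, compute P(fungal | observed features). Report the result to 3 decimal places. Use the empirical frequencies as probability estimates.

bacterial: (36/80) × (12/36) × (18/36) = 0.075
viral: (24/80) × (2/24) × (4/24) ≈ 0.00416667
fungal: (20/80) × (19/20) × (11/20) = 0.130625
P(fungal | x) = 0.130625 / 0.20979167 ≈ 0.623

0.623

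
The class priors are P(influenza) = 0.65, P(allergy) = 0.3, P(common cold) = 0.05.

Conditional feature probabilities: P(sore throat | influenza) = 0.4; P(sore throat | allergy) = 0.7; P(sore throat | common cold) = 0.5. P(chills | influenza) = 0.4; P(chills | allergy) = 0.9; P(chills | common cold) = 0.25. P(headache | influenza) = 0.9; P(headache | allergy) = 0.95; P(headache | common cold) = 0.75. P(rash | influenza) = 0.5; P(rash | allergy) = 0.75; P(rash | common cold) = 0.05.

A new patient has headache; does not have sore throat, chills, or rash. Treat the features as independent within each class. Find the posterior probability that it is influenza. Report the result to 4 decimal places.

influenza: 0.65 × (1−0.4) × (1−0.4) × 0.9 × (1−0.5) = 0.1053
allergy: 0.3 × (1−0.7) × (1−0.9) × 0.95 × (1−0.75) = 0.0021375
common cold: 0.05 × (1−0.5) × (1−0.25) × 0.75 × (1−0.05) = 0.013359375
P(influenza | x) = 0.1053 / 0.120796875 ≈ 0.8717

0.8717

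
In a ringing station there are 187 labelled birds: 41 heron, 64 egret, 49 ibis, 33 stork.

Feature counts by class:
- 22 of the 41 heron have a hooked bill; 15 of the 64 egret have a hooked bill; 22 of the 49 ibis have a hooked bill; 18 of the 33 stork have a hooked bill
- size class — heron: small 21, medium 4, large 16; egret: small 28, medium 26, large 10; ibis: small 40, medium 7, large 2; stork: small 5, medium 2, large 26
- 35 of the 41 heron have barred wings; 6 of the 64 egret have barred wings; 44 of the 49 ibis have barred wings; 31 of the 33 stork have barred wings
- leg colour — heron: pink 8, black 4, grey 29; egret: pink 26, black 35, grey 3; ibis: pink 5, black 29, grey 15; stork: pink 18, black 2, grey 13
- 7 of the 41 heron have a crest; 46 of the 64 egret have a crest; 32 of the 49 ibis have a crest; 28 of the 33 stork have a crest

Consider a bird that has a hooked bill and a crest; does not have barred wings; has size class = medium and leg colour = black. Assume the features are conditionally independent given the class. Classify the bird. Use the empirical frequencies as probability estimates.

egret

heron: (41/187) × (22/41) × (4/41) × (6/41) × (4/41) × (7/41) ≈ 0.0000279779
egret: (64/187) × (15/64) × (26/64) × (58/64) × (35/64) × (46/64) ≈ 0.011608
ibis: (49/187) × (22/49) × (7/49) × (5/49) × (29/49) × (32/49) ≈ 0.000662846
stork: (33/187) × (18/33) × (2/33) × (2/33) × (2/33) × (28/33) ≈ 0.0000181812
Highest score → egret.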